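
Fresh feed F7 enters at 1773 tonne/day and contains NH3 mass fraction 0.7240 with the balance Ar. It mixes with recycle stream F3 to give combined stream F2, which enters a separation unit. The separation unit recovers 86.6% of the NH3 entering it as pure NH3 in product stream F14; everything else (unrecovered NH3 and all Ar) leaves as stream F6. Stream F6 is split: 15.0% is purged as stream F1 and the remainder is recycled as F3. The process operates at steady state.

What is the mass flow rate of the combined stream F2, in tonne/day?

4711 tonne/day

Ar enters only via F7 and leaves only via the purge: 1773×0.276 = 0.150×(Ar in F6), and the separation unit passes all Ar, so Ar in F2 = Ar in F6 = 3262.3 tonne/day.
NH3 in F2: m_A = 1773×0.724 + (1−0.150)·(1−0.866)·m_A, so m_A = 1283.7/0.8861 = 1448.7 tonne/day.
F2 = 1448.7 + 3262.3 = 4711 tonne/day.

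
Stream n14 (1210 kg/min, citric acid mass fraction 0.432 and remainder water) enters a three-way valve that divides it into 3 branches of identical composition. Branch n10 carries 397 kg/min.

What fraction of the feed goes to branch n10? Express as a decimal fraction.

Fraction to n10 = 397/1210 = 0.3281.

0.328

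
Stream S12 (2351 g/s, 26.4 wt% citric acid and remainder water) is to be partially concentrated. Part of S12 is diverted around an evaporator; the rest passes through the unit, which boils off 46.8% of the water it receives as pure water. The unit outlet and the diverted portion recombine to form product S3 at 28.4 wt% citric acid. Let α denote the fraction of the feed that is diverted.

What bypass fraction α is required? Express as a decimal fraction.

All 2351×0.264 = 620.66 g/s of citric acid reaches S3, so S3 = 620.66/0.284 = 2185.4 g/s and vapour = 165.56 g/s.
The evaporator receives (1−α)·2351 of feed at 0.736 water and removes 0.468 of that water:
0.468×0.736×(1−α)×2351 = 165.56
(1−α) = 165.56/809.8 = 0.2045;  α = 0.7955.

0.796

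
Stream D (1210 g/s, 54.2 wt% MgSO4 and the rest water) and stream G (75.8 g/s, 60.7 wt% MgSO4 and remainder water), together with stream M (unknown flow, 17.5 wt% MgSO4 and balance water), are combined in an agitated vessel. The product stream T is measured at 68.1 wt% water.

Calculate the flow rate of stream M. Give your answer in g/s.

2025 g/s

Let M be the unknown flow. Total out = 1285.8 + M.
water balance: 583.97 + 0.825·M = 0.681·(1285.8 + M)
(0.825 − 0.681)·M = 0.681×1285.8 − 583.97 = 291.66
M = 291.66 / 0.144 = 2025.4 g/s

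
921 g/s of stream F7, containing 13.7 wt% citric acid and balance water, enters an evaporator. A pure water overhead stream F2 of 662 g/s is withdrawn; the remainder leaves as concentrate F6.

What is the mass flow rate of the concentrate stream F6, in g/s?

Concentrate = 921 − 662 = 259 g/s.

259 g/s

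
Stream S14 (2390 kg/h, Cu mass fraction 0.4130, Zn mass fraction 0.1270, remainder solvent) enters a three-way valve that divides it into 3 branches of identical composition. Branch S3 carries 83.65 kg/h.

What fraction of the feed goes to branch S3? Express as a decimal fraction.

0.035

Fraction to S3 = 83.65/2390 = 0.0350.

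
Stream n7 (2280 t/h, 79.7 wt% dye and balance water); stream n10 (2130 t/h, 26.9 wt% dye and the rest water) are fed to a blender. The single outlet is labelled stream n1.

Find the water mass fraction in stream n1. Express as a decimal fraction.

Total flow out = 2280 + 2130 = 4410 t/h.
water in = 2280×0.203 + 2130×0.731 = 2019.9 t/h.
water mass fraction in n1 = 2019.9/4410 = 0.458.

0.458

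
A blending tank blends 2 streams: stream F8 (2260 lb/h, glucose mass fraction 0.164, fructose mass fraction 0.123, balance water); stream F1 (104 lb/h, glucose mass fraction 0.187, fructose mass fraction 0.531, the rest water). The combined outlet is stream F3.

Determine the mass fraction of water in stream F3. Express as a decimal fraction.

Total flow out = 2260 + 104 = 2364 lb/h.
water in = 2260×0.713 + 104×0.282 = 1640.7 lb/h.
water mass fraction in F3 = 1640.7/2364 = 0.694.

0.694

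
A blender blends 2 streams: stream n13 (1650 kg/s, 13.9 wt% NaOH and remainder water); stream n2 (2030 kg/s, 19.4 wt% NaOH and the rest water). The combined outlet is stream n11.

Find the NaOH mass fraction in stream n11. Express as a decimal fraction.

0.1693

Total flow out = 1650 + 2030 = 3680 kg/s.
NaOH in = 1650×0.139 + 2030×0.194 = 623.17 kg/s.
NaOH mass fraction in n11 = 623.17/3680 = 0.1693.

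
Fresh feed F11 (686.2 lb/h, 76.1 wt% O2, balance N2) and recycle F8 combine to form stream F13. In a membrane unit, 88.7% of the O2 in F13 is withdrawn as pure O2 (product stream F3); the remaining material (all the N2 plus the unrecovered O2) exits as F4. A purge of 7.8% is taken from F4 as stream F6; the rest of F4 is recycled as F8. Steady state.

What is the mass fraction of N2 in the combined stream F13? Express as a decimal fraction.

N2 enters only via F11 and leaves only via the purge: 686.2×0.239 = 0.078×(N2 in F4), and the membrane unit passes all N2, so N2 in F13 = N2 in F4 = 2102.6 lb/h.
O2 in F13: m_A = 686.2×0.761 + (1−0.078)·(1−0.887)·m_A, so m_A = 522.2/0.8958 = 582.93 lb/h.
F13 = 582.93 + 2102.6 = 2685.5 lb/h.
N2 fraction in F13 = 2102.6/2685.5 = 0.783.

0.783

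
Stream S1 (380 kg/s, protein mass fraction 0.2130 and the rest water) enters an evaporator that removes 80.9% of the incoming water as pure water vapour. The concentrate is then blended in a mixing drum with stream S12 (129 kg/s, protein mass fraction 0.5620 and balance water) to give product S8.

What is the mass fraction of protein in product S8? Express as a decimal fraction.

Vapour removed = 0.809×0.787×380 = 241.94 kg/s; concentrate = 138.06 kg/s.
protein reaching the mixer = 80.94 (from concentrate) + 129×0.562 = 153.44 kg/s.
Product flow = 138.06 + 129 = 267.06 kg/s; protein fraction = 0.5745.

0.5745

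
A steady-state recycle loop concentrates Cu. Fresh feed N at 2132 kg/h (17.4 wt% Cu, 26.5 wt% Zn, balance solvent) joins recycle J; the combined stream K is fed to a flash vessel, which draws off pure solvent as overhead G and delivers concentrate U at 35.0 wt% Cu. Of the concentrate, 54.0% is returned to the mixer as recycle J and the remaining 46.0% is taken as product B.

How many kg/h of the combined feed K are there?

3376 kg/h

Overall Cu balance (none leaves overhead): Cu in fresh feed = Cu in product, i.e. 2132×0.174 = (1−0.540)·U·0.350.
U = 370.97/(0.350×0.460) = 2304.1 kg/h.
Recycle J = 0.540×2304.1 = 1244.2 kg/h.
Combined feed K = 2132 + 1244.2 = 3376.2 kg/h.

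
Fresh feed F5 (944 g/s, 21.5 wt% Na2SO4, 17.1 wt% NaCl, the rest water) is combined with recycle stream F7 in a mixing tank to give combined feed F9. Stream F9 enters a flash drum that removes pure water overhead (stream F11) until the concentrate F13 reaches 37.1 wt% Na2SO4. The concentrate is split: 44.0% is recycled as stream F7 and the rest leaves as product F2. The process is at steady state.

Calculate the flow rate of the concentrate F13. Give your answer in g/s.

Overall Na2SO4 balance (none leaves overhead): Na2SO4 in fresh feed = Na2SO4 in product, i.e. 944×0.215 = (1−0.440)·F13·0.371.
F13 = 202.96/(0.371×0.560) = 976.9 g/s.

976.9 g/s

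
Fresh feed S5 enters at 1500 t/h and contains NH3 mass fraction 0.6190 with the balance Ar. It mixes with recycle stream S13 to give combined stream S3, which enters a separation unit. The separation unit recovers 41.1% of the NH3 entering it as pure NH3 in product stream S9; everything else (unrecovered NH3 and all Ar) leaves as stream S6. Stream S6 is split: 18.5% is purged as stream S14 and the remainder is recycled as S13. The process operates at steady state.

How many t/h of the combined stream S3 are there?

4875 t/h

Ar enters only via S5 and leaves only via the purge: 1500×0.381 = 0.185×(Ar in S6), and the separation unit passes all Ar, so Ar in S3 = Ar in S6 = 3089.2 t/h.
NH3 in S3: m_A = 1500×0.619 + (1−0.185)·(1−0.411)·m_A, so m_A = 928.5/0.5200 = 1785.7 t/h.
S3 = 1785.7 + 3089.2 = 4874.9 t/h.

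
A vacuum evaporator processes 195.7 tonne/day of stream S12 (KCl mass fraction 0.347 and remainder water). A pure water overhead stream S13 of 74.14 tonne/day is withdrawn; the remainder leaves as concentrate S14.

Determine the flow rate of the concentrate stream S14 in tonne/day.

Concentrate = 195.7 − 74.14 = 121.56 tonne/day.

121.6 tonne/day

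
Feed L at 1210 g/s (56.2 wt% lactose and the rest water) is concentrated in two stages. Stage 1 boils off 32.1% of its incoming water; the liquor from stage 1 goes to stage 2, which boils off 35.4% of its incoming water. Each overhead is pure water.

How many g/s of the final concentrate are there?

912.5 g/s

water in feed = 1210×0.438 = 529.98 g/s.
After stage 1: water left = (1−0.321)×529.98 = 359.86; stream total = 1039.9 g/s.
After stage 2: water left = (1−0.354)×359.86 = 232.47; final concentrate = 912.49 g/s.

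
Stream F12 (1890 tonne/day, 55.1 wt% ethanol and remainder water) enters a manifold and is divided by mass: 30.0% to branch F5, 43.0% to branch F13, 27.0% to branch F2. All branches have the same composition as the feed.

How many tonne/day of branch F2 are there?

Branch F2 flow = 0.270×1890 = 510.3 tonne/day.

510.3 tonne/day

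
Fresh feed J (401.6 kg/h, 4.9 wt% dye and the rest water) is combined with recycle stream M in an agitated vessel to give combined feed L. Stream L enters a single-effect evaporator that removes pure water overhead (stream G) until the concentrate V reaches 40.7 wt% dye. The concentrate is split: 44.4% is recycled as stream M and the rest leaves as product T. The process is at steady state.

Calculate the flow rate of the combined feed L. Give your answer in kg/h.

440.2 kg/h

Overall dye balance (none leaves overhead): dye in fresh feed = dye in product, i.e. 401.6×0.049 = (1−0.444)·V·0.407.
V = 19.678/(0.407×0.556) = 86.96 kg/h.
Recycle M = 0.444×86.96 = 38.61 kg/h.
Combined feed L = 401.6 + 38.61 = 440.21 kg/h.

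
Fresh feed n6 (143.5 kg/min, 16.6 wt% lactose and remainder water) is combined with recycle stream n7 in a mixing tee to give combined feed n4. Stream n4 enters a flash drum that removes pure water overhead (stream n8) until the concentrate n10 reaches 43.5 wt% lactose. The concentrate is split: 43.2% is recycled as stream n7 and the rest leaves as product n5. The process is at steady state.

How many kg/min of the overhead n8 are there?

88.74 kg/min

Overall lactose balance (none leaves overhead): lactose in fresh feed = lactose in product, i.e. 143.5×0.166 = (1−0.432)·n10·0.435.
n10 = 23.821/(0.435×0.568) = 96.41 kg/min.
Recycle n7 = 0.432×96.41 = 41.649 kg/min.
Combined feed n4 = 143.5 + 41.649 = 185.15 kg/min.
Overhead n8 = n4 − n10 = 185.15 − 96.41 = 88.739 kg/min.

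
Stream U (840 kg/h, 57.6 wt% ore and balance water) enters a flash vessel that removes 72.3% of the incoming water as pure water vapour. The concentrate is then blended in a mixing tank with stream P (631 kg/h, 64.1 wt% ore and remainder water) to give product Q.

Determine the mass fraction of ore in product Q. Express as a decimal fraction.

0.732

Vapour removed = 0.723×0.424×840 = 257.5 kg/h; concentrate = 582.5 kg/h.
ore reaching the mixer = 483.84 (from concentrate) + 631×0.641 = 888.31 kg/h.
Product flow = 582.5 + 631 = 1213.5 kg/h; ore fraction = 0.732.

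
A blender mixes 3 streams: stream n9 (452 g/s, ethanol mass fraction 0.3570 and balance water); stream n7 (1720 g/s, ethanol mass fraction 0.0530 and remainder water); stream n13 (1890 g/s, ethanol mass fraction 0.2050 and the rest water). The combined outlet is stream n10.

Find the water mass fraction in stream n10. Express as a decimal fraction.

0.8424

Total flow out = 452 + 1720 + 1890 = 4062 g/s.
water in = 452×0.643 + 1720×0.947 + 1890×0.795 = 3422 g/s.
water mass fraction in n10 = 3422/4062 = 0.8424.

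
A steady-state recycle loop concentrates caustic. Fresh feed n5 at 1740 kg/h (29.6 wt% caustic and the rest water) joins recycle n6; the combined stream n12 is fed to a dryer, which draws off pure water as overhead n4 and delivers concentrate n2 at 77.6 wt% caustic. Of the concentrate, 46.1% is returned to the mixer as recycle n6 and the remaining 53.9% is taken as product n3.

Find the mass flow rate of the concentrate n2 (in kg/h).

Overall caustic balance (none leaves overhead): caustic in fresh feed = caustic in product, i.e. 1740×0.296 = (1−0.461)·n2·0.776.
n2 = 515.04/(0.776×0.539) = 1231.4 kg/h.

1231 kg/h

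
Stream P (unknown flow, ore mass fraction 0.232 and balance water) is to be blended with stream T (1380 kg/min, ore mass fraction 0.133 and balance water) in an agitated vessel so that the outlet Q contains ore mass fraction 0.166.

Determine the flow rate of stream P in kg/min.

690 kg/min

Let P be the unknown flow. Total out = 1380 + P.
ore balance: 183.54 + 0.232·P = 0.166·(1380 + P)
(0.232 − 0.166)·P = 0.166×1380 − 183.54 = 45.54
P = 45.54 / 0.066 = 690 kg/min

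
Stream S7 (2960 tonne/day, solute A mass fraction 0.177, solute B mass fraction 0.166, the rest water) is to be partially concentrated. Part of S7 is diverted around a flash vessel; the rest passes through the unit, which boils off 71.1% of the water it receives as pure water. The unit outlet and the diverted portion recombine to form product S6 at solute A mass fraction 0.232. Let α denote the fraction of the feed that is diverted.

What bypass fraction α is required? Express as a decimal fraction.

All 2960×0.177 = 523.92 tonne/day of solute A reaches S6, so S6 = 523.92/0.232 = 2258.3 tonne/day and vapour = 701.72 tonne/day.
The evaporator receives (1−α)·2960 of feed at 0.657 water and removes 0.711 of that water:
0.711×0.657×(1−α)×2960 = 701.72
(1−α) = 701.72/1382.7 = 0.5075;  α = 0.4925.

0.492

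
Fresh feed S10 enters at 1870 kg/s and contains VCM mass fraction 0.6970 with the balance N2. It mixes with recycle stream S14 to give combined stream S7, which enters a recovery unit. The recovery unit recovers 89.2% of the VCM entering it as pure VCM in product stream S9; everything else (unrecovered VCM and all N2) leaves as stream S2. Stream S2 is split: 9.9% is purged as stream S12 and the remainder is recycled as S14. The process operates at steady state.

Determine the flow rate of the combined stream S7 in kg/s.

7167 kg/s

N2 enters only via S10 and leaves only via the purge: 1870×0.303 = 0.099×(N2 in S2), and the recovery unit passes all N2, so N2 in S7 = N2 in S2 = 5723.3 kg/s.
VCM in S7: m_A = 1870×0.697 + (1−0.099)·(1−0.892)·m_A, so m_A = 1303.4/0.9027 = 1443.9 kg/s.
S7 = 1443.9 + 5723.3 = 7167.2 kg/s.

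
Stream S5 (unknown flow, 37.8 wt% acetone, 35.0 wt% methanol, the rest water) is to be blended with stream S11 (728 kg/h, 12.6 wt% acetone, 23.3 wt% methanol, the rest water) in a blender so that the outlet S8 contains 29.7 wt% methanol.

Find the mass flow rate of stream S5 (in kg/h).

Let S5 be the unknown flow. Total out = 728 + S5.
methanol balance: 169.62 + 0.350·S5 = 0.297·(728 + S5)
(0.350 − 0.297)·S5 = 0.297×728 − 169.62 = 46.592
S5 = 46.592 / 0.053 = 879.09 kg/h

879.1 kg/h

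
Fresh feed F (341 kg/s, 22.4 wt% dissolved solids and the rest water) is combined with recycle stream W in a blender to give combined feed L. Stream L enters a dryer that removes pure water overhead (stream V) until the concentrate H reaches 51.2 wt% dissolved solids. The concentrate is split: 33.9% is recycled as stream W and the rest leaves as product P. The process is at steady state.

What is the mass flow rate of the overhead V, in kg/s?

Overall dissolved solids balance (none leaves overhead): dissolved solids in fresh feed = dissolved solids in product, i.e. 341×0.224 = (1−0.339)·H·0.512.
H = 76.384/(0.512×0.661) = 225.7 kg/s.
Recycle W = 0.339×225.7 = 76.512 kg/s.
Combined feed L = 341 + 76.512 = 417.51 kg/s.
Overhead V = L − H = 417.51 − 225.7 = 191.81 kg/s.

191.8 kg/s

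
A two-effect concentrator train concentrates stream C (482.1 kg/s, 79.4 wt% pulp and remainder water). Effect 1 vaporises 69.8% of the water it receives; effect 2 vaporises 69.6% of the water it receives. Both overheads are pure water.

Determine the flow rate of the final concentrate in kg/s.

391.9 kg/s

water in feed = 482.1×0.206 = 99.313 kg/s.
After stage 1: water left = (1−0.698)×99.313 = 29.992; stream total = 412.78 kg/s.
After stage 2: water left = (1−0.696)×29.992 = 9.1177; final concentrate = 391.91 kg/s.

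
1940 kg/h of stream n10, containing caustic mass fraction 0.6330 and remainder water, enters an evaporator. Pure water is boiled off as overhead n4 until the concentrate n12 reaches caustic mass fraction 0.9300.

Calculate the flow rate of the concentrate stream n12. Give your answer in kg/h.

caustic is conserved: 1940×0.633 = 1228 kg/h all reports to the concentrate.
Concentrate = 1228/(target fraction) = 1320.5 kg/h.

1320 kg/h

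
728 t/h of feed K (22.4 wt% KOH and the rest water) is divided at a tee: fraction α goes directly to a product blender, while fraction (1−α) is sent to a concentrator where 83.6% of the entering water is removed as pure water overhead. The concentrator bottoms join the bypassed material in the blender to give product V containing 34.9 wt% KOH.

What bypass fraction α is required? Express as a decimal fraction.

0.448

All 728×0.224 = 163.07 t/h of KOH reaches V, so V = 163.07/0.349 = 467.26 t/h and vapour = 260.74 t/h.
The evaporator receives (1−α)·728 of feed at 0.776 water and removes 0.836 of that water:
0.836×0.776×(1−α)×728 = 260.74
(1−α) = 260.74/472.28 = 0.5521;  α = 0.4479.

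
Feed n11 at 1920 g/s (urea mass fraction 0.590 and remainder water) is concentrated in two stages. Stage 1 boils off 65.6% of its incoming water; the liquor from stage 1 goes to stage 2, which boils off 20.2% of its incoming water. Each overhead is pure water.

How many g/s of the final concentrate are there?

water in feed = 1920×0.410 = 787.2 g/s.
After stage 1: water left = (1−0.656)×787.2 = 270.8; stream total = 1403.6 g/s.
After stage 2: water left = (1−0.202)×270.8 = 216.1; final concentrate = 1348.9 g/s.

1349 g/s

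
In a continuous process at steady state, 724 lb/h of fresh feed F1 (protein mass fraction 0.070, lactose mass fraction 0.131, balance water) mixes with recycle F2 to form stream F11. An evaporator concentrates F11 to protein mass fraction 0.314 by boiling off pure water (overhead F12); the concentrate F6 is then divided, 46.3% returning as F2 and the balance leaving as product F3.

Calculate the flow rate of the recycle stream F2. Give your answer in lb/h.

139.2 lb/h

Overall protein balance (none leaves overhead): protein in fresh feed = protein in product, i.e. 724×0.070 = (1−0.463)·F6·0.314.
F6 = 50.68/(0.314×0.537) = 300.56 lb/h.
Recycle F2 = 0.463×300.56 = 139.16 lb/h.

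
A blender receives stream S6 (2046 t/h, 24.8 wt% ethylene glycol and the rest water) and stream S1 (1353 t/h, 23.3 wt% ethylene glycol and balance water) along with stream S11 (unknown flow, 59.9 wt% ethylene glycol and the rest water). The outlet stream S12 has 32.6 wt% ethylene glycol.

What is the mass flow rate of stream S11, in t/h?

1045 t/h

Let S11 be the unknown flow. Total out = 3399 + S11.
ethylene glycol balance: 822.66 + 0.599·S11 = 0.326·(3399 + S11)
(0.599 − 0.326)·S11 = 0.326×3399 − 822.66 = 285.42
S11 = 285.42 / 0.273 = 1045.5 t/h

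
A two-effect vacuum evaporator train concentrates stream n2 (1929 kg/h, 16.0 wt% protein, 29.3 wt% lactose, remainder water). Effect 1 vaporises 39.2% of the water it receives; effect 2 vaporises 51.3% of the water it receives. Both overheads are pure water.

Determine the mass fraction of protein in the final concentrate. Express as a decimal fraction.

0.260

water in feed = 1929×0.547 = 1055.2 kg/h.
After stage 1: water left = (1−0.392)×1055.2 = 641.54; stream total = 1515.4 kg/h.
After stage 2: water left = (1−0.513)×641.54 = 312.43; final concentrate = 1186.3 kg/h.
protein fraction = 308.64/1186.3 = 0.260.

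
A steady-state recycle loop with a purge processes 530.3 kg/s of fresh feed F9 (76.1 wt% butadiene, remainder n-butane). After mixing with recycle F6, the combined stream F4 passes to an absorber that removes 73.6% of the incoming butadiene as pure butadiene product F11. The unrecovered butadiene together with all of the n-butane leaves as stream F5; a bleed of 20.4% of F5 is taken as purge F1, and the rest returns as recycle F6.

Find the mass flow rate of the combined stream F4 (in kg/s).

1132 kg/s

n-butane enters only via F9 and leaves only via the purge: 530.3×0.239 = 0.204×(n-butane in F5), and the absorber passes all n-butane, so n-butane in F4 = n-butane in F5 = 621.28 kg/s.
butadiene in F4: m_A = 530.3×0.761 + (1−0.204)·(1−0.736)·m_A, so m_A = 403.56/0.7899 = 510.93 kg/s.
F4 = 510.93 + 621.28 = 1132.2 kg/s.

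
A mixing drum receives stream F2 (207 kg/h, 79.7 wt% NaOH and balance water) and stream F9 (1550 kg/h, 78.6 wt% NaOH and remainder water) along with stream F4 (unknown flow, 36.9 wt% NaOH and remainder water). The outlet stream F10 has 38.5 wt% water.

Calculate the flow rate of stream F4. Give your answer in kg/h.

Let F4 be the unknown flow. Total out = 1757 + F4.
water balance: 373.72 + 0.631·F4 = 0.385·(1757 + F4)
(0.631 − 0.385)·F4 = 0.385×1757 − 373.72 = 302.72
F4 = 302.72 / 0.246 = 1230.6 kg/h

1231 kg/h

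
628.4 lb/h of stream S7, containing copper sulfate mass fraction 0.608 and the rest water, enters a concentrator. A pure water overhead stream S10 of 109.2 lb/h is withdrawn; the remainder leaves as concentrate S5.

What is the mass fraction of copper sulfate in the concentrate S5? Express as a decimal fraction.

0.736

copper sulfate is not removed: 628.4×0.608 = 382.07 lb/h of copper sulfate enters S5.
Concentrate = 628.4 − 109.2 = 519.2 lb/h.
Mass fraction = 382.07/519.2 = 0.736.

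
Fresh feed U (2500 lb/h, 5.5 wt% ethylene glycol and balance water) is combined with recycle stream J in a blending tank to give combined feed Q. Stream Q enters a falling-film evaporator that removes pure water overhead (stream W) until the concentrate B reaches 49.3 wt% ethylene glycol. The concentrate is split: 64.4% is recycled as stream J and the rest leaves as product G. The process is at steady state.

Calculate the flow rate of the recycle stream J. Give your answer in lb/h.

Overall ethylene glycol balance (none leaves overhead): ethylene glycol in fresh feed = ethylene glycol in product, i.e. 2500×0.055 = (1−0.644)·B·0.493.
B = 137.5/(0.493×0.356) = 783.44 lb/h.
Recycle J = 0.644×783.44 = 504.54 lb/h.

504.5 lb/h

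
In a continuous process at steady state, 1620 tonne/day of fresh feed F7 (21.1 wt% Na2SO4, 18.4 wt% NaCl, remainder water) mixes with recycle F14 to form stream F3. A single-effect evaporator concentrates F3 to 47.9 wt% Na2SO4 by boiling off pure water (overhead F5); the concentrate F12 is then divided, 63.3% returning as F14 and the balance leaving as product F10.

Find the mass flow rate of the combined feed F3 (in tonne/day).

Overall Na2SO4 balance (none leaves overhead): Na2SO4 in fresh feed = Na2SO4 in product, i.e. 1620×0.211 = (1−0.633)·F12·0.479.
F12 = 341.82/(0.479×0.367) = 1944.4 tonne/day.
Recycle F14 = 0.633×1944.4 = 1230.8 tonne/day.
Combined feed F3 = 1620 + 1230.8 = 2850.8 tonne/day.

2851 tonne/day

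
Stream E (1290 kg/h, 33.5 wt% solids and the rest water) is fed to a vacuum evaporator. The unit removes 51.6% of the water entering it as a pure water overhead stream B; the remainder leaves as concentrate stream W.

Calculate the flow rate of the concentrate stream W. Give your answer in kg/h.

water entering = 1290×0.665 = 857.85 kg/h; overhead removed = 0.516×857.85 = 442.65 kg/h.
Concentrate = 1290 − 442.65 = 847.35 kg/h.

847.3 kg/h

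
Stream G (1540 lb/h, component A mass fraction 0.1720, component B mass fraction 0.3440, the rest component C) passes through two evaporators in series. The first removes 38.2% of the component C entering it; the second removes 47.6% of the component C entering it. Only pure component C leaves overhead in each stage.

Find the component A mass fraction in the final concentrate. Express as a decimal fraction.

component C in feed = 1540×0.484 = 745.36 lb/h.
After stage 1: component C left = (1−0.382)×745.36 = 460.63; stream total = 1255.3 lb/h.
After stage 2: component C left = (1−0.476)×460.63 = 241.37; final concentrate = 1036 lb/h.
component A fraction = 264.88/1036 = 0.2557.

0.2557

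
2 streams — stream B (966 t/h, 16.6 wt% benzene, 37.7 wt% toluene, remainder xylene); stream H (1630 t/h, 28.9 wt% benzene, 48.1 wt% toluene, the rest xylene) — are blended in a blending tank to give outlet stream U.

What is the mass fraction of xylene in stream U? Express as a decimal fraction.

Total flow out = 966 + 1630 = 2596 t/h.
xylene in = 966×0.457 + 1630×0.230 = 816.36 t/h.
xylene mass fraction in U = 816.36/2596 = 0.314.

0.314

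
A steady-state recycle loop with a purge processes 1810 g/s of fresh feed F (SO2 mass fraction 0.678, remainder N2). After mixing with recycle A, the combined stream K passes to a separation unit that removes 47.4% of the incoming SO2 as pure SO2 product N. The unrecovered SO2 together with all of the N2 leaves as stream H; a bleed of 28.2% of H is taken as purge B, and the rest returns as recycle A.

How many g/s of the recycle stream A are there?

N2 enters only via F and leaves only via the purge: 1810×0.322 = 0.282×(N2 in H), and the separation unit passes all N2, so N2 in K = N2 in H = 2066.7 g/s.
SO2 in K: m_A = 1810×0.678 + (1−0.282)·(1−0.474)·m_A, so m_A = 1227.2/0.6223 = 1971.9 g/s.
H = (1−0.474)×1971.9 + 2066.7 = 3104 g/s.
Recycle A = (1−0.282)×3104 = 2228.6 g/s.

2229 g/s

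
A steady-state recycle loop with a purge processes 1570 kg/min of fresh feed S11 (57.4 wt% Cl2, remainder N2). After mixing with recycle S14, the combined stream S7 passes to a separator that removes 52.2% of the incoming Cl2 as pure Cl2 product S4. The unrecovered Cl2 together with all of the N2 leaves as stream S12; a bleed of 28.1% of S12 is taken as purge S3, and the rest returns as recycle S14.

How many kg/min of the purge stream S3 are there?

N2 enters only via S11 and leaves only via the purge: 1570×0.426 = 0.281×(N2 in S12), and the separator passes all N2, so N2 in S7 = N2 in S12 = 2380.1 kg/min.
Cl2 in S7: m_A = 1570×0.574 + (1−0.281)·(1−0.522)·m_A, so m_A = 901.18/0.6563 = 1373.1 kg/min.
S12 = (1−0.522)×1373.1 + 2380.1 = 3036.5 kg/min.
Purge S3 = 0.281×3036.5 = 853.25 kg/min.

853.2 kg/min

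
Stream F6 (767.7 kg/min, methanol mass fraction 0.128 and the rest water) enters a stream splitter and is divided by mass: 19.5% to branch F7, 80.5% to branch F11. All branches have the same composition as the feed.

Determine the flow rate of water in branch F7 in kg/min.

130.5 kg/min

Branch F7 total = 0.195×767.7 = 149.7 kg/min.
water in F7 = 0.872×149.7 = 130.54 kg/min.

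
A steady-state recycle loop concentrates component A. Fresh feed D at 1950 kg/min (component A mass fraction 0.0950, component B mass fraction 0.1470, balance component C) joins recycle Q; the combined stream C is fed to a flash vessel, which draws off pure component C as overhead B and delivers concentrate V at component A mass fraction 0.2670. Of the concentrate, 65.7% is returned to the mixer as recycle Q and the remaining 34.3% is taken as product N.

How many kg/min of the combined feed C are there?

Overall component A balance (none leaves overhead): component A in fresh feed = component A in product, i.e. 1950×0.095 = (1−0.657)·V·0.267.
V = 185.25/(0.267×0.343) = 2022.8 kg/min.
Recycle Q = 0.657×2022.8 = 1329 kg/min.
Combined feed C = 1950 + 1329 = 3279 kg/min.

3279 kg/min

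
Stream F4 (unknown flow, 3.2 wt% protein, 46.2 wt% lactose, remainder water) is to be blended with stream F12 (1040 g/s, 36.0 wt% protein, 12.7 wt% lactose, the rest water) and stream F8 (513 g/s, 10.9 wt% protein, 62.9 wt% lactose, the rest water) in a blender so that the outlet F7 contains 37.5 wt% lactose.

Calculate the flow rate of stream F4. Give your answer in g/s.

Let F4 be the unknown flow. Total out = 1553 + F4.
lactose balance: 454.76 + 0.462·F4 = 0.375·(1553 + F4)
(0.462 − 0.375)·F4 = 0.375×1553 − 454.76 = 127.62
F4 = 127.62 / 0.087 = 1466.9 g/s

1467 g/s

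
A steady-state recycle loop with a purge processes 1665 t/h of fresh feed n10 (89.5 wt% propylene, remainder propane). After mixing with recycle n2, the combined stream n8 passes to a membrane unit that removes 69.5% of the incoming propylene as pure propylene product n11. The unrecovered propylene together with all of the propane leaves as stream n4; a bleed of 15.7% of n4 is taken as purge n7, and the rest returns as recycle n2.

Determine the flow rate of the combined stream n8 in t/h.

propane enters only via n10 and leaves only via the purge: 1665×0.105 = 0.157×(propane in n4), and the membrane unit passes all propane, so propane in n8 = propane in n4 = 1113.5 t/h.
propylene in n8: m_A = 1665×0.895 + (1−0.157)·(1−0.695)·m_A, so m_A = 1490.2/0.7429 = 2005.9 t/h.
n8 = 2005.9 + 1113.5 = 3119.5 t/h.

3119 t/h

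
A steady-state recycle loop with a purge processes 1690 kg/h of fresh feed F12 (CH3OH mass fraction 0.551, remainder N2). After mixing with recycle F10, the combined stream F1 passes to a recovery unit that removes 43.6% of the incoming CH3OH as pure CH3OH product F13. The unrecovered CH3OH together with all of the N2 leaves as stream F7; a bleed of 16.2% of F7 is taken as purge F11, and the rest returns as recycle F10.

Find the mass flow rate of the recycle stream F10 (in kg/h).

N2 enters only via F12 and leaves only via the purge: 1690×0.449 = 0.162×(N2 in F7), and the recovery unit passes all N2, so N2 in F1 = N2 in F7 = 4684 kg/h.
CH3OH in F1: m_A = 1690×0.551 + (1−0.162)·(1−0.436)·m_A, so m_A = 931.19/0.5274 = 1765.7 kg/h.
F7 = (1−0.436)×1765.7 + 4684 = 5679.9 kg/h.
Recycle F10 = (1−0.162)×5679.9 = 4759.7 kg/h.

4760 kg/h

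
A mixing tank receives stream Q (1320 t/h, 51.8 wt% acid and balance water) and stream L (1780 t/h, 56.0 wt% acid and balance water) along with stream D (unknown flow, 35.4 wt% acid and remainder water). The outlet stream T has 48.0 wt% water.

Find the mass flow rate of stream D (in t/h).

413 t/h

Let D be the unknown flow. Total out = 3100 + D.
water balance: 1419.4 + 0.646·D = 0.480·(3100 + D)
(0.646 − 0.480)·D = 0.480×3100 − 1419.4 = 68.56
D = 68.56 / 0.166 = 413.01 t/h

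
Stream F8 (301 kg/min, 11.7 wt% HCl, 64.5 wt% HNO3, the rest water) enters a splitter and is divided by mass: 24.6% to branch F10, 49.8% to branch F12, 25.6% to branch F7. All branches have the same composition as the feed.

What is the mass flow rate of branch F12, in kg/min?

Branch F12 flow = 0.498×301 = 149.9 kg/min.

149.9 kg/min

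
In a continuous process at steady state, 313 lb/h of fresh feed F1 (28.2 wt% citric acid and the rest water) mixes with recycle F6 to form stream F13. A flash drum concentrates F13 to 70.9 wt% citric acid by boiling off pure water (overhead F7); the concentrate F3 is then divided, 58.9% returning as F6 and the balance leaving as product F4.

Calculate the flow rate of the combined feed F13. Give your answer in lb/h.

Overall citric acid balance (none leaves overhead): citric acid in fresh feed = citric acid in product, i.e. 313×0.282 = (1−0.589)·F3·0.709.
F3 = 88.266/(0.709×0.411) = 302.9 lb/h.
Recycle F6 = 0.589×302.9 = 178.41 lb/h.
Combined feed F13 = 313 + 178.41 = 491.41 lb/h.

491.4 lb/h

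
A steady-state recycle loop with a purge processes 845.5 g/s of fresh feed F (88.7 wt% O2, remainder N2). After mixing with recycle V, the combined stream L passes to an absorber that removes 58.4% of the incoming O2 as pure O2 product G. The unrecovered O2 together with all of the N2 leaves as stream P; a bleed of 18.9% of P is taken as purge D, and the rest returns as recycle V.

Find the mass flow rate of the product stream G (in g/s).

661 g/s

O2 in L: m_A = 845.5×0.887 + (1−0.189)·(1−0.584)·m_A, so m_A = 749.96/0.6626 = 1131.8 g/s.
Product G = 0.584×1131.8 = 660.97 g/s.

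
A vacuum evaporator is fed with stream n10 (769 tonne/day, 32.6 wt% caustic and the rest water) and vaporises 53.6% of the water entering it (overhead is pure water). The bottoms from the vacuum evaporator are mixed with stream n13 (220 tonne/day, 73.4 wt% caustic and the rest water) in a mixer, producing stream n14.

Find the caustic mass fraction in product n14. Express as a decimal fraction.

0.5796

Vapour removed = 0.536×0.674×769 = 277.81 tonne/day; concentrate = 491.19 tonne/day.
caustic reaching the mixer = 250.69 (from concentrate) + 220×0.734 = 412.17 tonne/day.
Product flow = 491.19 + 220 = 711.19 tonne/day; caustic fraction = 0.5796.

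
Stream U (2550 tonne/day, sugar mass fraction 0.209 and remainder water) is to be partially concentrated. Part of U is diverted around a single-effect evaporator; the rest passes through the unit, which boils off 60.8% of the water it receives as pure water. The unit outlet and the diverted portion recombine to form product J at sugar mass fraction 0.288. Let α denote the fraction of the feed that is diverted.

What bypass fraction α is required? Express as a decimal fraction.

0.430

All 2550×0.209 = 532.95 tonne/day of sugar reaches J, so J = 532.95/0.288 = 1850.5 tonne/day and vapour = 699.48 tonne/day.
The evaporator receives (1−α)·2550 of feed at 0.791 water and removes 0.608 of that water:
0.608×0.791×(1−α)×2550 = 699.48
(1−α) = 699.48/1226.4 = 0.5704;  α = 0.4296.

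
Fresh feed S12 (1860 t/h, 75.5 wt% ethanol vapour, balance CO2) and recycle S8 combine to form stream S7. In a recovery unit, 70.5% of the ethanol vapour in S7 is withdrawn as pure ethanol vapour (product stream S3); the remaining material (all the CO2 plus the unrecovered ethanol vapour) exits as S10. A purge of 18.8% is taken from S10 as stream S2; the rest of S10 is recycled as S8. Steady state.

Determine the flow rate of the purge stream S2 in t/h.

CO2 enters only via S12 and leaves only via the purge: 1860×0.245 = 0.188×(CO2 in S10), and the recovery unit passes all CO2, so CO2 in S7 = CO2 in S10 = 2423.9 t/h.
ethanol vapour in S7: m_A = 1860×0.755 + (1−0.188)·(1−0.705)·m_A, so m_A = 1404.3/0.7605 = 1846.6 t/h.
S10 = (1−0.705)×1846.6 + 2423.9 = 2968.7 t/h.
Purge S2 = 0.188×2968.7 = 558.11 t/h.

558.1 t/h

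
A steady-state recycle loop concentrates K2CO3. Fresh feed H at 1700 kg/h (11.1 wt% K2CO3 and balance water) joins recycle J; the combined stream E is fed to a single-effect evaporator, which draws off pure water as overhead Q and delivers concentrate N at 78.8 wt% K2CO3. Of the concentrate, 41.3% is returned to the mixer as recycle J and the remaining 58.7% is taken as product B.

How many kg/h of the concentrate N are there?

408 kg/h

Overall K2CO3 balance (none leaves overhead): K2CO3 in fresh feed = K2CO3 in product, i.e. 1700×0.111 = (1−0.413)·N·0.788.
N = 188.7/(0.788×0.587) = 407.95 kg/h.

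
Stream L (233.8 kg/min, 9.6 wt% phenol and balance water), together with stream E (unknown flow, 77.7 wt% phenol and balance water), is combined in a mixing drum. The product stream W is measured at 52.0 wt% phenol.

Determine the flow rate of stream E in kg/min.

Let E be the unknown flow. Total out = 233.8 + E.
phenol balance: 22.445 + 0.777·E = 0.520·(233.8 + E)
(0.777 − 0.520)·E = 0.520×233.8 − 22.445 = 99.131
E = 99.131 / 0.257 = 385.72 kg/min

385.7 kg/min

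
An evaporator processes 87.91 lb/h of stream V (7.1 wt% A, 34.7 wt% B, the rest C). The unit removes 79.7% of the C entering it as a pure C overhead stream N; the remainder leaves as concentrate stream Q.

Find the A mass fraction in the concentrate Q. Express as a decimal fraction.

A is not removed: 87.91×0.071 = 6.2416 lb/h of A enters Q.
C entering = 87.91×0.582 = 51.164 lb/h; overhead removed = 0.797×51.164 = 40.777 lb/h.
Concentrate = 87.91 − 40.777 = 47.133 lb/h.
Mass fraction = 6.2416/47.133 = 0.132.

0.132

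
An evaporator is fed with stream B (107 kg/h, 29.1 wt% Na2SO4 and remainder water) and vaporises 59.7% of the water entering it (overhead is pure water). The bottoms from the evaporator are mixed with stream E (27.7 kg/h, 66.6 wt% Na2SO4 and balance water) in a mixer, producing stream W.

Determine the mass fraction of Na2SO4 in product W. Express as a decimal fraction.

Vapour removed = 0.597×0.709×107 = 45.29 kg/h; concentrate = 61.71 kg/h.
Na2SO4 reaching the mixer = 31.137 (from concentrate) + 27.7×0.666 = 49.585 kg/h.
Product flow = 61.71 + 27.7 = 89.41 kg/h; Na2SO4 fraction = 0.555.

0.555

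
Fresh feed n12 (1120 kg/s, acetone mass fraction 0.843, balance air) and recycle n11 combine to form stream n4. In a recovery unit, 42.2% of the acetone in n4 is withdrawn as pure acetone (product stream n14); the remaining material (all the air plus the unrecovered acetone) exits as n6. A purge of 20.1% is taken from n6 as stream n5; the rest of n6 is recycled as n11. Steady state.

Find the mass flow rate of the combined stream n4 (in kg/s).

2629 kg/s

air enters only via n12 and leaves only via the purge: 1120×0.157 = 0.201×(air in n6), and the recovery unit passes all air, so air in n4 = air in n6 = 874.83 kg/s.
acetone in n4: m_A = 1120×0.843 + (1−0.201)·(1−0.422)·m_A, so m_A = 944.16/0.5382 = 1754.4 kg/s.
n4 = 1754.4 + 874.83 = 2629.2 kg/s.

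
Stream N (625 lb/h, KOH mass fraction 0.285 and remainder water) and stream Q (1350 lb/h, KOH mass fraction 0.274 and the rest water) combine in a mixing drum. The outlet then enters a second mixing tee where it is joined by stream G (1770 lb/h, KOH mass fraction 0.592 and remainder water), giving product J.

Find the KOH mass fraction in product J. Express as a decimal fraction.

0.426

Overall, product flow = 3745 lb/h.
KOH in = 625×0.285 + 1350×0.274 + 1770×0.592 = 1595.9 lb/h.
KOH fraction in J = 0.426.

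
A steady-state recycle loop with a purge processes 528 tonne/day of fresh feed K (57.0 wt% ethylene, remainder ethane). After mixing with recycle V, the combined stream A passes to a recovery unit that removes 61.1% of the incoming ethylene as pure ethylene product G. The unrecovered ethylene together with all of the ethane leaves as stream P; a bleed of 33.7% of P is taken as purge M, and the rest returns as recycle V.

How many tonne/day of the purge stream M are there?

ethane enters only via K and leaves only via the purge: 528×0.430 = 0.337×(ethane in P), and the recovery unit passes all ethane, so ethane in A = ethane in P = 673.71 tonne/day.
ethylene in A: m_A = 528×0.570 + (1−0.337)·(1−0.611)·m_A, so m_A = 300.96/0.7421 = 405.56 tonne/day.
P = (1−0.611)×405.56 + 673.71 = 831.47 tonne/day.
Purge M = 0.337×831.47 = 280.21 tonne/day.

280.2 tonne/day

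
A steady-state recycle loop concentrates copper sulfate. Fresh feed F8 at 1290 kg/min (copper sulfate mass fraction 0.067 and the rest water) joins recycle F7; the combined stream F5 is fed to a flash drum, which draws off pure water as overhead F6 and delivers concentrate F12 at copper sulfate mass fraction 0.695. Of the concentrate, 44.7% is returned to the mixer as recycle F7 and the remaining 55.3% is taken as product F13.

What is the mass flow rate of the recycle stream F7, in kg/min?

100.5 kg/min

Overall copper sulfate balance (none leaves overhead): copper sulfate in fresh feed = copper sulfate in product, i.e. 1290×0.067 = (1−0.447)·F12·0.695.
F12 = 86.43/(0.695×0.553) = 224.88 kg/min.
Recycle F7 = 0.447×224.88 = 100.52 kg/min.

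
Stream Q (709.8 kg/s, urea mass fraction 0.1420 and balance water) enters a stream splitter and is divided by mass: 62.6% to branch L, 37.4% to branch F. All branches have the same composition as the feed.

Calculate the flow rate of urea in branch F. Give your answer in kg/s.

37.7 kg/s

Branch F total = 0.374×709.8 = 265.47 kg/s.
urea in F = 0.142×265.47 = 37.696 kg/s.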